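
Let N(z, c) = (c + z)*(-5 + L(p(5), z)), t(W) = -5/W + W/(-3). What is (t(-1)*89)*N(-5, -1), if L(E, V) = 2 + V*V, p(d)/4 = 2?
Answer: -62656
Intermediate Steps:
p(d) = 8 (p(d) = 4*2 = 8)
L(E, V) = 2 + V²
t(W) = -5/W - W/3 (t(W) = -5/W + W*(-⅓) = -5/W - W/3)
N(z, c) = (-3 + z²)*(c + z) (N(z, c) = (c + z)*(-5 + (2 + z²)) = (c + z)*(-3 + z²) = (-3 + z²)*(c + z))
(t(-1)*89)*N(-5, -1) = ((-5/(-1) - ⅓*(-1))*89)*((-5)³ - 3*(-1) - 3*(-5) - 1*(-5)²) = ((-5*(-1) + ⅓)*89)*(-125 + 3 + 15 - 1*25) = ((5 + ⅓)*89)*(-125 + 3 + 15 - 25) = ((16/3)*89)*(-132) = (1424/3)*(-132) = -62656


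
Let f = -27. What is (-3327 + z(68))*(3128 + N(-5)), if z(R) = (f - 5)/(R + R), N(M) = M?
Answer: -176646249/17 ≈ -1.0391e+7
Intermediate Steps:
z(R) = -16/R (z(R) = (-27 - 5)/(R + R) = -32*1/(2*R) = -16/R)
(-3327 + z(68))*(3128 + N(-5)) = (-3327 - 16/68)*(3128 - 5) = (-3327 - 16*1/68)*3123 = (-3327 - 4/17)*3123 = -56563/17*3123 = -176646249/17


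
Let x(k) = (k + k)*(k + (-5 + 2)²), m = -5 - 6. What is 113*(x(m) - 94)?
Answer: -5650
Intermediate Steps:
m = -11
x(k) = 2*k*(9 + k) (x(k) = (2*k)*(k + (-3)²) = (2*k)*(k + 9) = (2*k)*(9 + k) = 2*k*(9 + k))
113*(x(m) - 94) = 113*(2*(-11)*(9 - 11) - 94) = 113*(2*(-11)*(-2) - 94) = 113*(44 - 94) = 113*(-50) = -5650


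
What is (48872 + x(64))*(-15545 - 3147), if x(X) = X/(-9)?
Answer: -8220442528/9 ≈ -9.1338e+8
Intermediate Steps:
x(X) = -X/9 (x(X) = X*(-⅑) = -X/9)
(48872 + x(64))*(-15545 - 3147) = (48872 - ⅑*64)*(-15545 - 3147) = (48872 - 64/9)*(-18692) = (439784/9)*(-18692) = -8220442528/9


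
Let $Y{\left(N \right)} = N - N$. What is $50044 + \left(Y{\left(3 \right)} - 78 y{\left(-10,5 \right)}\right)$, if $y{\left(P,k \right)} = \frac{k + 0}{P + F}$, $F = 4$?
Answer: $50109$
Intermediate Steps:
$Y{\left(N \right)} = 0$
$y{\left(P,k \right)} = \frac{k}{4 + P}$ ($y{\left(P,k \right)} = \frac{k + 0}{P + 4} = \frac{k}{4 + P}$)
$50044 + \left(Y{\left(3 \right)} - 78 y{\left(-10,5 \right)}\right) = 50044 + \left(0 - 78 \frac{5}{4 - 10}\right) = 50044 + \left(0 - 78 \frac{5}{-6}\right) = 50044 + \left(0 - 78 \cdot 5 \left(- \frac{1}{6}\right)\right) = 50044 + \left(0 - -65\right) = 50044 + \left(0 + 65\right) = 50044 + 65 = 50109$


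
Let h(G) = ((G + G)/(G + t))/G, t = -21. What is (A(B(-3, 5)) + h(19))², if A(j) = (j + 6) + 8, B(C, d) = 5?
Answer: 324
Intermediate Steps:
A(j) = 14 + j (A(j) = (6 + j) + 8 = 14 + j)
h(G) = 2/(-21 + G) (h(G) = ((G + G)/(G - 21))/G = ((2*G)/(-21 + G))/G = (2*G/(-21 + G))/G = 2/(-21 + G))
(A(B(-3, 5)) + h(19))² = ((14 + 5) + 2/(-21 + 19))² = (19 + 2/(-2))² = (19 + 2*(-½))² = (19 - 1)² = 18² = 324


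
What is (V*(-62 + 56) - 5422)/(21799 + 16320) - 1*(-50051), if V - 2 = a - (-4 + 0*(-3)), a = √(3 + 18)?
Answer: 1907888611/38119 - 6*√21/38119 ≈ 50051.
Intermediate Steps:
a = √21 ≈ 4.5826
V = 6 + √21 (V = 2 + (√21 - (-4 + 0*(-3))) = 2 + (√21 - (-4 + 0)) = 2 + (√21 - 1*(-4)) = 2 + (√21 + 4) = 2 + (4 + √21) = 6 + √21 ≈ 10.583)
(V*(-62 + 56) - 5422)/(21799 + 16320) - 1*(-50051) = ((6 + √21)*(-62 + 56) - 5422)/(21799 + 16320) - 1*(-50051) = ((6 + √21)*(-6) - 5422)/38119 + 50051 = ((-36 - 6*√21) - 5422)*(1/38119) + 50051 = (-5458 - 6*√21)*(1/38119) + 50051 = (-5458/38119 - 6*√21/38119) + 50051 = 1907888611/38119 - 6*√21/38119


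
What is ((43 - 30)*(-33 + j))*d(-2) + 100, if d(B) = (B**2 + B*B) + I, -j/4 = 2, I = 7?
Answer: -7895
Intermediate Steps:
j = -8 (j = -4*2 = -8)
d(B) = 7 + 2*B**2 (d(B) = (B**2 + B*B) + 7 = (B**2 + B**2) + 7 = 2*B**2 + 7 = 7 + 2*B**2)
((43 - 30)*(-33 + j))*d(-2) + 100 = ((43 - 30)*(-33 - 8))*(7 + 2*(-2)**2) + 100 = (13*(-41))*(7 + 2*4) + 100 = -533*(7 + 8) + 100 = -533*15 + 100 = -7995 + 100 = -7895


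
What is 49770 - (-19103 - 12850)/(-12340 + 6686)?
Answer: 281367627/5654 ≈ 49764.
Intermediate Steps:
49770 - (-19103 - 12850)/(-12340 + 6686) = 49770 - (-31953)/(-5654) = 49770 - (-31953)*(-1)/5654 = 49770 - 1*31953/5654 = 49770 - 31953/5654 = 281367627/5654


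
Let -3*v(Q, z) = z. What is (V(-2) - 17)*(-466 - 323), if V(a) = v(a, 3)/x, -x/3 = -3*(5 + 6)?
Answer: 442892/33 ≈ 13421.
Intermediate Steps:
v(Q, z) = -z/3
x = 99 (x = -(-9)*(5 + 6) = -(-9)*11 = -3*(-33) = 99)
V(a) = -1/99 (V(a) = -1/3*3/99 = -1*1/99 = -1/99)
(V(-2) - 17)*(-466 - 323) = (-1/99 - 17)*(-466 - 323) = -1684/99*(-789) = 442892/33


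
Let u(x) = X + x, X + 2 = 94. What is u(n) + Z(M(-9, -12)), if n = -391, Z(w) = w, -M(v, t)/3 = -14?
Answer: -257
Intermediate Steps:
M(v, t) = 42 (M(v, t) = -3*(-14) = 42)
X = 92 (X = -2 + 94 = 92)
u(x) = 92 + x
u(n) + Z(M(-9, -12)) = (92 - 391) + 42 = -299 + 42 = -257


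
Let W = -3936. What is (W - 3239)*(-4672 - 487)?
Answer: 37015825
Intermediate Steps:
(W - 3239)*(-4672 - 487) = (-3936 - 3239)*(-4672 - 487) = -7175*(-5159) = 37015825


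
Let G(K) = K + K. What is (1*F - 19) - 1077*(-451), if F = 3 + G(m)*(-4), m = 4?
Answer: 485679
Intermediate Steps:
G(K) = 2*K
F = -29 (F = 3 + (2*4)*(-4) = 3 + 8*(-4) = 3 - 32 = -29)
(1*F - 19) - 1077*(-451) = (1*(-29) - 19) - 1077*(-451) = (-29 - 19) + 485727 = -48 + 485727 = 485679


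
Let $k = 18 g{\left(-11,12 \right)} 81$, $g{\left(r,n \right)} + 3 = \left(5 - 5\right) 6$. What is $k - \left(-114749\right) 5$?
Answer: $569371$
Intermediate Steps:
$g{\left(r,n \right)} = -3$ ($g{\left(r,n \right)} = -3 + \left(5 - 5\right) 6 = -3 + 0 \cdot 6 = -3 + 0 = -3$)
$k = -4374$ ($k = 18 \left(-3\right) 81 = \left(-54\right) 81 = -4374$)
$k - \left(-114749\right) 5 = -4374 - \left(-114749\right) 5 = -4374 - -573745 = -4374 + 573745 = 569371$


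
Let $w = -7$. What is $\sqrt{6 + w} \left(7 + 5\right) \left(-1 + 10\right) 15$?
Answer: $1620 i \approx 1620.0 i$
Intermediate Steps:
$\sqrt{6 + w} \left(7 + 5\right) \left(-1 + 10\right) 15 = \sqrt{6 - 7} \left(7 + 5\right) \left(-1 + 10\right) 15 = \sqrt{-1} \cdot 12 \cdot 9 \cdot 15 = i 108 \cdot 15 = 108 i 15 = 1620 i$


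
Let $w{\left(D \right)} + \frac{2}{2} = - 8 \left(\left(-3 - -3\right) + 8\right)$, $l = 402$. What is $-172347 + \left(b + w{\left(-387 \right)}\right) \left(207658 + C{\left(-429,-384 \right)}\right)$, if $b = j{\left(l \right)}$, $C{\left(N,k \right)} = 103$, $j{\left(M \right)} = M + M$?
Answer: $153363032$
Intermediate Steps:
$j{\left(M \right)} = 2 M$
$b = 804$ ($b = 2 \cdot 402 = 804$)
$w{\left(D \right)} = -65$ ($w{\left(D \right)} = -1 - 8 \left(\left(-3 - -3\right) + 8\right) = -1 - 8 \left(\left(-3 + 3\right) + 8\right) = -1 - 8 \left(0 + 8\right) = -1 - 64 = -65$)
$-172347 + \left(b + w{\left(-387 \right)}\right) \left(207658 + C{\left(-429,-384 \right)}\right) = -172347 + \left(804 - 65\right) \left(207658 + 103\right) = -172347 + 739 \cdot 207761 = -172347 + 153535379 = 153363032$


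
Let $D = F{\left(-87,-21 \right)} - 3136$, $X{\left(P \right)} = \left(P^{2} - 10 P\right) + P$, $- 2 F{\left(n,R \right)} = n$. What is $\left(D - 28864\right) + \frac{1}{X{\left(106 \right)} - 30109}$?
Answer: $- \frac{1267203053}{39654} \approx -31957.0$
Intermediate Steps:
$F{\left(n,R \right)} = - \frac{n}{2}$
$X{\left(P \right)} = P^{2} - 9 P$
$D = - \frac{6185}{2}$ ($D = \left(- \frac{1}{2}\right) \left(-87\right) - 3136 = \frac{87}{2} - 3136 = - \frac{6185}{2} \approx -3092.5$)
$\left(D - 28864\right) + \frac{1}{X{\left(106 \right)} - 30109} = \left(- \frac{6185}{2} - 28864\right) + \frac{1}{106 \left(-9 + 106\right) - 30109} = - \frac{63913}{2} + \frac{1}{106 \cdot 97 - 30109} = - \frac{63913}{2} + \frac{1}{10282 - 30109} = - \frac{63913}{2} + \frac{1}{-19827} = - \frac{63913}{2} - \frac{1}{19827} = - \frac{1267203053}{39654}$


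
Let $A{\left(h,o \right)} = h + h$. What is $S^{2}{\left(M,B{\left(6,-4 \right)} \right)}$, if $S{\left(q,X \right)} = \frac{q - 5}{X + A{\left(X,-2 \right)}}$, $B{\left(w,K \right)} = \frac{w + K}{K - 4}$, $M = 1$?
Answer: $\frac{256}{9} \approx 28.444$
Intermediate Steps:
$A{\left(h,o \right)} = 2 h$
$B{\left(w,K \right)} = \frac{K + w}{-4 + K}$
$S{\left(q,X \right)} = \frac{-5 + q}{3 X}$ ($S{\left(q,X \right)} = \frac{q - 5}{X + 2 X} = \frac{-5 + q}{3 X}$)
$S^{2}{\left(M,B{\left(6,-4 \right)} \right)} = \left(\frac{-5 + 1}{3 \frac{-4 + 6}{-4 - 4}}\right)^{2} = \left(\frac{1}{3} \frac{1}{\frac{1}{-8} \cdot 2} \left(-4\right)\right)^{2} = \left(\frac{1}{3} \frac{1}{\left(- \frac{1}{8}\right) 2} \left(-4\right)\right)^{2} = \left(\frac{1}{3} \frac{1}{- \frac{1}{4}} \left(-4\right)\right)^{2} = \left(\frac{1}{3} \left(-4\right) \left(-4\right)\right)^{2} = \left(\frac{16}{3}\right)^{2} = \frac{256}{9}$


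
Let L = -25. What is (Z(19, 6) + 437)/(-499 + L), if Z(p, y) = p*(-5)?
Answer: -171/262 ≈ -0.65267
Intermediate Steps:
Z(p, y) = -5*p
(Z(19, 6) + 437)/(-499 + L) = (-5*19 + 437)/(-499 - 25) = (-95 + 437)/(-524) = 342*(-1/524) = -171/262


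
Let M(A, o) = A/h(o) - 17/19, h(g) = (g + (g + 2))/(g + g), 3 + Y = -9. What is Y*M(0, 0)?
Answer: 204/19 ≈ 10.737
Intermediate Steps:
Y = -12 (Y = -3 - 9 = -12)
h(g) = (2 + 2*g)/(2*g) (h(g) = (g + (2 + g))/((2*g)) = (2 + 2*g)*(1/(2*g)) = (2 + 2*g)/(2*g))
M(A, o) = -17/19 + A*o/(1 + o) (M(A, o) = A/(((1 + o)/o)) - 17/19 = A*(o/(1 + o)) - 17*1/19 = A*o/(1 + o) - 17/19 = -17/19 + A*o/(1 + o))
Y*M(0, 0) = -12*(-17 - 17*0 + 19*0*0)/(19*(1 + 0)) = -12*(-17 + 0 + 0)/(19*1) = -12*(-17)/19 = -12*(-17/19) = 204/19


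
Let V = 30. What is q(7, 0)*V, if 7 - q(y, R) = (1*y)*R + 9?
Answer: -60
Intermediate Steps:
q(y, R) = -2 - R*y (q(y, R) = 7 - ((1*y)*R + 9) = 7 - (y*R + 9) = 7 - (R*y + 9) = 7 - (9 + R*y) = 7 + (-9 - R*y) = -2 - R*y)
q(7, 0)*V = (-2 - 1*0*7)*30 = (-2 + 0)*30 = -2*30 = -60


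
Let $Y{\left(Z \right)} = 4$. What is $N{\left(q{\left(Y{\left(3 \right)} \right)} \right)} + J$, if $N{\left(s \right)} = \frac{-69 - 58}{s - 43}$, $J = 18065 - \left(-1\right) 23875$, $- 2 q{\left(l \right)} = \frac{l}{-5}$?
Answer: $\frac{8933855}{213} \approx 41943.0$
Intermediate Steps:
$q{\left(l \right)} = \frac{l}{10}$ ($q{\left(l \right)} = - \frac{l \frac{1}{-5}}{2} = - \frac{l \left(- \frac{1}{5}\right)}{2} = - \frac{\left(- \frac{1}{5}\right) l}{2} = \frac{l}{10}$)
$J = 41940$ ($J = 18065 - -23875 = 18065 + 23875 = 41940$)
$N{\left(s \right)} = - \frac{127}{-43 + s}$
$N{\left(q{\left(Y{\left(3 \right)} \right)} \right)} + J = - \frac{127}{-43 + \frac{1}{10} \cdot 4} + 41940 = - \frac{127}{-43 + \frac{2}{5}} + 41940 = - \frac{127}{- \frac{213}{5}} + 41940 = \left(-127\right) \left(- \frac{5}{213}\right) + 41940 = \frac{635}{213} + 41940 = \frac{8933855}{213}$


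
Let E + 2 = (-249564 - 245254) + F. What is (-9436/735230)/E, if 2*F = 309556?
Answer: 2359/62502269915 ≈ 3.7743e-8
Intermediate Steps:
F = 154778 (F = (½)*309556 = 154778)
E = -340042 (E = -2 + ((-249564 - 245254) + 154778) = -2 + (-494818 + 154778) = -2 - 340040 = -340042)
(-9436/735230)/E = -9436/735230/(-340042) = -9436*1/735230*(-1/340042) = -4718/367615*(-1/340042) = 2359/62502269915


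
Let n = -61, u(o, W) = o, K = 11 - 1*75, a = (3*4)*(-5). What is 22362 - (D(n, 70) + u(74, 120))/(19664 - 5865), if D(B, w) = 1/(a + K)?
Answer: 38263072337/1711076 ≈ 22362.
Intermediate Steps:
a = -60 (a = 12*(-5) = -60)
K = -64 (K = 11 - 75 = -64)
D(B, w) = -1/124 (D(B, w) = 1/(-60 - 64) = 1/(-124) = -1/124)
22362 - (D(n, 70) + u(74, 120))/(19664 - 5865) = 22362 - (-1/124 + 74)/(19664 - 5865) = 22362 - 9175/(124*13799) = 22362 - 1*9175/1711076 = 22362 - 9175/1711076 = 38263072337/1711076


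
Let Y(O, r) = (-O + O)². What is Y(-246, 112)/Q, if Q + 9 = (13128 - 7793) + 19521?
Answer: 0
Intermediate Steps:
Y(O, r) = 0 (Y(O, r) = 0² = 0)
Q = 24847 (Q = -9 + ((13128 - 7793) + 19521) = -9 + (5335 + 19521) = -9 + 24856 = 24847)
Y(-246, 112)/Q = 0/24847 = 0*(1/24847) = 0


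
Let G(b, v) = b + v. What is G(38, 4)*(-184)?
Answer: -7728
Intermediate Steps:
G(38, 4)*(-184) = (38 + 4)*(-184) = 42*(-184) = -7728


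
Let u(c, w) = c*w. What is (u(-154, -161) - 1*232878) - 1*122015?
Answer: -330099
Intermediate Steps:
(u(-154, -161) - 1*232878) - 1*122015 = (-154*(-161) - 1*232878) - 1*122015 = (24794 - 232878) - 122015 = -208084 - 122015 = -330099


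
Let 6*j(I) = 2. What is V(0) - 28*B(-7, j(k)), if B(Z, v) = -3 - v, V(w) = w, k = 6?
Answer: 280/3 ≈ 93.333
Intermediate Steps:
j(I) = ⅓ (j(I) = (⅙)*2 = ⅓)
V(0) - 28*B(-7, j(k)) = 0 - 28*(-3 - 1*⅓) = 0 - 28*(-3 - ⅓) = 0 - 28*(-10/3) = 0 + 280/3 = 280/3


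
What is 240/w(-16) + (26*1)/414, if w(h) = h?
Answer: -3092/207 ≈ -14.937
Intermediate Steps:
240/w(-16) + (26*1)/414 = 240/(-16) + (26*1)/414 = 240*(-1/16) + 26*(1/414) = -15 + 13/207 = -3092/207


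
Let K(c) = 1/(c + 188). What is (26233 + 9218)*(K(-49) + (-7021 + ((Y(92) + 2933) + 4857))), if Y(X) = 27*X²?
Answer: 1129904340084/139 ≈ 8.1288e+9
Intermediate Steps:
K(c) = 1/(188 + c)
(26233 + 9218)*(K(-49) + (-7021 + ((Y(92) + 2933) + 4857))) = (26233 + 9218)*(1/(188 - 49) + (-7021 + ((27*92² + 2933) + 4857))) = 35451*(1/139 + (-7021 + ((27*8464 + 2933) + 4857))) = 35451*(1/139 + (-7021 + ((228528 + 2933) + 4857))) = 35451*(1/139 + (-7021 + (231461 + 4857))) = 35451*(1/139 + (-7021 + 236318)) = 35451*(1/139 + 229297) = 35451*(31872284/139) = 1129904340084/139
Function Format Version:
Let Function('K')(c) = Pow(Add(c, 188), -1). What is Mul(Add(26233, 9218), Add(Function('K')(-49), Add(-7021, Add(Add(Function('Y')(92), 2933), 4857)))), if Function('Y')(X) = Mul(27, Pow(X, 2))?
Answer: Rational(1129904340084, 139) ≈ 8.1288e+9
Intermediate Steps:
Function('K')(c) = Pow(Add(188, c), -1)
Mul(Add(26233, 9218), Add(Function('K')(-49), Add(-7021, Add(Add(Function('Y')(92), 2933), 4857)))) = Mul(Add(26233, 9218), Add(Pow(Add(188, -49), -1), Add(-7021, Add(Add(Mul(27, Pow(92, 2)), 2933), 4857)))) = Mul(35451, Add(Pow(139, -1), Add(-7021, Add(Add(Mul(27, 8464), 2933), 4857)))) = Mul(35451, Add(Rational(1, 139), Add(-7021, Add(Add(228528, 2933), 4857)))) = Mul(35451, Add(Rational(1, 139), Add(-7021, Add(231461, 4857)))) = Mul(35451, Add(Rational(1, 139), Add(-7021, 236318))) = Mul(35451, Add(Rational(1, 139), 229297)) = Mul(35451, Rational(31872284, 139)) = Rational(1129904340084, 139)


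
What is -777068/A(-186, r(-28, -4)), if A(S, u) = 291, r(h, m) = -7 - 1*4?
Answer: -777068/291 ≈ -2670.3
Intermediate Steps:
r(h, m) = -11 (r(h, m) = -7 - 4 = -11)
-777068/A(-186, r(-28, -4)) = -777068/291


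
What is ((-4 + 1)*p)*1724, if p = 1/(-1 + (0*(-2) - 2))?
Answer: 1724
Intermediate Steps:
p = -1/3 (p = 1/(-1 + (0 - 2)) = 1/(-1 - 2) = 1/(-3) = -1/3 ≈ -0.33333)
((-4 + 1)*p)*1724 = ((-4 + 1)*(-1/3))*1724 = -3*(-1/3)*1724 = 1*1724 = 1724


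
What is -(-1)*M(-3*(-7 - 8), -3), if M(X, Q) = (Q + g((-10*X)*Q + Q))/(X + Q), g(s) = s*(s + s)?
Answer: 1209605/14 ≈ 86400.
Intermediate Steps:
g(s) = 2*s**2 (g(s) = s*(2*s) = 2*s**2)
M(X, Q) = (Q + 2*(Q - 10*Q*X)**2)/(Q + X) (M(X, Q) = (Q + 2*((-10*X)*Q + Q)**2)/(X + Q) = (Q + 2*(-10*Q*X + Q)**2)/(Q + X) = (Q + 2*(Q - 10*Q*X)**2)/(Q + X))
-(-1)*M(-3*(-7 - 8), -3) = -(-1)*(-3*(1 + 2*(-3)*(-1 + 10*(-3*(-7 - 8)))**2)/(-3 - 3*(-7 - 8))) = -(-1)*(-3*(1 + 2*(-3)*(-1 + 10*(-3*(-15)))**2)/(-3 - 3*(-15))) = -(-1)*(-3*(1 + 2*(-3)*(-1 + 10*45)**2)/(-3 + 45)) = -(-1)*(-3*(1 + 2*(-3)*(-1 + 450)**2)/42) = -(-1)*(-3*1/42*(1 + 2*(-3)*449**2)) = -(-1)*(-3*1/42*(1 + 2*(-3)*201601)) = -(-1)*(-3*1/42*(1 - 1209606)) = -(-1)*(-3*1/42*(-1209605)) = -(-1)*1209605/14 = -1*(-1209605/14) = 1209605/14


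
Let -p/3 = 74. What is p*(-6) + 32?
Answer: 1364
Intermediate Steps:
p = -222 (p = -3*74 = -222)
p*(-6) + 32 = -222*(-6) + 32 = 1332 + 32 = 1364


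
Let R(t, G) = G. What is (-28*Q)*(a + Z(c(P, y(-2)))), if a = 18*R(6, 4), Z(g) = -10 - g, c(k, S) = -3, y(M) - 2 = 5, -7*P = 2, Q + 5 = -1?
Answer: 10920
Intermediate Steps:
Q = -6 (Q = -5 - 1 = -6)
P = -2/7 (P = -⅐*2 = -2/7 ≈ -0.28571)
y(M) = 7 (y(M) = 2 + 5 = 7)
a = 72 (a = 18*4 = 72)
(-28*Q)*(a + Z(c(P, y(-2)))) = (-28*(-6))*(72 + (-10 - 1*(-3))) = 168*(72 + (-10 + 3)) = 168*(72 - 7) = 168*65 = 10920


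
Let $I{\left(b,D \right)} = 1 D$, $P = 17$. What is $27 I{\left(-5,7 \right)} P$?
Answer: $3213$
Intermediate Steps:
$I{\left(b,D \right)} = D$
$27 I{\left(-5,7 \right)} P = 27 \cdot 7 \cdot 17 = 189 \cdot 17 = 3213$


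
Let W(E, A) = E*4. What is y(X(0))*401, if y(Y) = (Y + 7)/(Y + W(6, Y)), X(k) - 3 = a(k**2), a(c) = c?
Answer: 4010/27 ≈ 148.52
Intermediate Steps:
X(k) = 3 + k**2
W(E, A) = 4*E
y(Y) = (7 + Y)/(24 + Y) (y(Y) = (Y + 7)/(Y + 4*6) = (7 + Y)/(Y + 24) = (7 + Y)/(24 + Y))
y(X(0))*401 = ((7 + (3 + 0**2))/(24 + (3 + 0**2)))*401 = ((7 + (3 + 0))/(24 + (3 + 0)))*401 = ((7 + 3)/(24 + 3))*401 = (10/27)*401 = 4010/27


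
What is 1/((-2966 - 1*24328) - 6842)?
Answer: -1/34136 ≈ -2.9295e-5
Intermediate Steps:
1/((-2966 - 1*24328) - 6842) = 1/((-2966 - 24328) - 6842) = 1/(-27294 - 6842) = 1/(-34136) = -1/34136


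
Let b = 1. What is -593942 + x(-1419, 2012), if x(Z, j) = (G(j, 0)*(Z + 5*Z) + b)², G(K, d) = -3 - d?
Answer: 651850907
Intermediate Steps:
x(Z, j) = (1 - 18*Z)² (x(Z, j) = ((-3 - 1*0)*(Z + 5*Z) + 1)² = ((-3 + 0)*(6*Z) + 1)² = (-18*Z + 1)² = (1 - 18*Z)²)
-593942 + x(-1419, 2012) = -593942 + (-1 + 18*(-1419))² = -593942 + (-1 - 25542)² = -593942 + (-25543)² = -593942 + 652444849 = 651850907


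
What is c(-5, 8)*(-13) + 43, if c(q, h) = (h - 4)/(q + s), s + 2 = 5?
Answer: 69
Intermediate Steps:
s = 3 (s = -2 + 5 = 3)
c(q, h) = (-4 + h)/(3 + q) (c(q, h) = (h - 4)/(q + 3) = (-4 + h)/(3 + q))
c(-5, 8)*(-13) + 43 = ((-4 + 8)/(3 - 5))*(-13) + 43 = (4/(-2))*(-13) + 43 = -½*4*(-13) + 43 = -2*(-13) + 43 = 26 + 43 = 69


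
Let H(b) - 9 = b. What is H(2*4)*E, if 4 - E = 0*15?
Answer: 68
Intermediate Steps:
H(b) = 9 + b
E = 4 (E = 4 - 0*15 = 4 - 1*0 = 4 + 0 = 4)
H(2*4)*E = (9 + 2*4)*4 = (9 + 8)*4 = 17*4 = 68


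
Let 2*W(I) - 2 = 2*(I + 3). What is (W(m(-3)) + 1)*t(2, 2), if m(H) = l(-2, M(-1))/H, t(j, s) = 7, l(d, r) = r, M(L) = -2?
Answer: 119/3 ≈ 39.667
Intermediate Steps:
m(H) = -2/H
W(I) = 4 + I (W(I) = 1 + (2*(I + 3))/2 = 1 + (2*(3 + I))/2 = 1 + (6 + 2*I)/2 = 1 + (3 + I) = 4 + I)
(W(m(-3)) + 1)*t(2, 2) = ((4 - 2/(-3)) + 1)*7 = ((4 - 2*(-1/3)) + 1)*7 = ((4 + 2/3) + 1)*7 = (14/3 + 1)*7 = (17/3)*7 = 119/3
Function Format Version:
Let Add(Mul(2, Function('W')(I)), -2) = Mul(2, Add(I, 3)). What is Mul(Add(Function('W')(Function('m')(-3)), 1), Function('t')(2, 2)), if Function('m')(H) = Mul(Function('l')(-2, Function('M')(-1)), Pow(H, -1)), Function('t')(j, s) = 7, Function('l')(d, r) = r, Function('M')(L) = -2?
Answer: Rational(119, 3) ≈ 39.667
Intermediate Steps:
Function('m')(H) = Mul(-2, Pow(H, -1))
Function('W')(I) = Add(4, I) (Function('W')(I) = Add(1, Mul(Rational(1, 2), Mul(2, Add(I, 3)))) = Add(1, Mul(Rational(1, 2), Mul(2, Add(3, I)))) = Add(1, Mul(Rational(1, 2), Add(6, Mul(2, I)))) = Add(1, Add(3, I)) = Add(4, I))
Mul(Add(Function('W')(Function('m')(-3)), 1), Function('t')(2, 2)) = Mul(Add(Add(4, Mul(-2, Pow(-3, -1))), 1), 7) = Mul(Add(Add(4, Mul(-2, Rational(-1, 3))), 1), 7) = Mul(Add(Add(4, Rational(2, 3)), 1), 7) = Mul(Add(Rational(14, 3), 1), 7) = Mul(Rational(17, 3), 7) = Rational(119, 3)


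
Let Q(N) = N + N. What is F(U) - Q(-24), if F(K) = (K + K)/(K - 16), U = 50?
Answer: 866/17 ≈ 50.941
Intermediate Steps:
Q(N) = 2*N
F(K) = 2*K/(-16 + K) (F(K) = (2*K)/(-16 + K) = 2*K/(-16 + K))
F(U) - Q(-24) = 2*50/(-16 + 50) - 2*(-24) = 2*50/34 - 1*(-48) = 2*50*(1/34) + 48 = 50/17 + 48 = 866/17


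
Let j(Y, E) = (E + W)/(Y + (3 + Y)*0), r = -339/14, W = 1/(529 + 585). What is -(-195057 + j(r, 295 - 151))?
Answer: 36832370830/188823 ≈ 1.9506e+5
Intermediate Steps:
W = 1/1114 ≈ 0.00089767
r = -339/14 (r = -339*1/14 = -339/14 ≈ -24.214)
j(Y, E) = (1/1114 + E)/Y (j(Y, E) = (E + 1/1114)/(Y + (3 + Y)*0) = (1/1114 + E)/(Y + 0) = (1/1114 + E)/Y)
-(-195057 + j(r, 295 - 151)) = -(-195057 + (1/1114 + (295 - 151))/(-339/14)) = -(-195057 - 14*(1/1114 + 144)/339) = -(-195057 - 14/339*160417/1114) = -(-195057 - 1122919/188823) = -1*(-36832370830/188823) = 36832370830/188823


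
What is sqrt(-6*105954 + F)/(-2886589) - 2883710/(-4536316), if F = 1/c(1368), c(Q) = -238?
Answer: 1441855/2268158 - I*sqrt(36009950494)/687008182 ≈ 0.63569 - 0.00027622*I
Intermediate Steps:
F = -1/238 (F = 1/(-238) = -1/238 ≈ -0.0042017)
sqrt(-6*105954 + F)/(-2886589) - 2883710/(-4536316) = sqrt(-6*105954 - 1/238)/(-2886589) - 2883710/(-4536316) = sqrt(-635724 - 1/238)*(-1/2886589) - 2883710*(-1/4536316) = sqrt(-151302313/238)*(-1/2886589) + 1441855/2268158 = (I*sqrt(36009950494)/238)*(-1/2886589) + 1441855/2268158 = -I*sqrt(36009950494)/687008182 + 1441855/2268158 = 1441855/2268158 - I*sqrt(36009950494)/687008182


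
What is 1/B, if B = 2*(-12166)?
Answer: -1/24332 ≈ -4.1098e-5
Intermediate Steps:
B = -24332
1/B = 1/(-24332) = -1/24332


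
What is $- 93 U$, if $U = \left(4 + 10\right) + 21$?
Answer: $-3255$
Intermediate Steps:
$U = 35$ ($U = 14 + 21 = 35$)
$- 93 U = \left(-93\right) 35 = -3255$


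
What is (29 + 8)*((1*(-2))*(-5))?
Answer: 370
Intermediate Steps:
(29 + 8)*((1*(-2))*(-5)) = 37*(-2*(-5)) = 37*10 = 370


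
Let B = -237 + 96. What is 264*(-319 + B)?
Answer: -121440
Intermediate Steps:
B = -141
264*(-319 + B) = 264*(-319 - 141) = 264*(-460) = -121440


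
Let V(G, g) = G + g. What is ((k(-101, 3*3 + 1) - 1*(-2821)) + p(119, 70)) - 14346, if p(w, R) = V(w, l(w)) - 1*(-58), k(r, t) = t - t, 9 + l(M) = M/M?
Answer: -11356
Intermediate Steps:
l(M) = -8 (l(M) = -9 + M/M = -9 + 1 = -8)
k(r, t) = 0
p(w, R) = 50 + w (p(w, R) = (w - 8) - 1*(-58) = (-8 + w) + 58 = 50 + w)
((k(-101, 3*3 + 1) - 1*(-2821)) + p(119, 70)) - 14346 = ((0 - 1*(-2821)) + (50 + 119)) - 14346 = ((0 + 2821) + 169) - 14346 = (2821 + 169) - 14346 = 2990 - 14346 = -11356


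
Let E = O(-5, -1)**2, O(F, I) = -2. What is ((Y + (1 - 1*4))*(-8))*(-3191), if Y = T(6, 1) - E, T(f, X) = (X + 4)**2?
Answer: 459504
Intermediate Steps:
T(f, X) = (4 + X)**2
E = 4 (E = (-2)**2 = 4)
Y = 21 (Y = (4 + 1)**2 - 1*4 = 5**2 - 4 = 25 - 4 = 21)
((Y + (1 - 1*4))*(-8))*(-3191) = ((21 + (1 - 1*4))*(-8))*(-3191) = ((21 + (1 - 4))*(-8))*(-3191) = ((21 - 3)*(-8))*(-3191) = (18*(-8))*(-3191) = -144*(-3191) = 459504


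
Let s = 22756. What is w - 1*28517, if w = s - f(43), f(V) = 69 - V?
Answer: -5787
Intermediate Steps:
w = 22730 (w = 22756 - (69 - 1*43) = 22756 - (69 - 43) = 22756 - 1*26 = 22756 - 26 = 22730)
w - 1*28517 = 22730 - 1*28517 = 22730 - 28517 = -5787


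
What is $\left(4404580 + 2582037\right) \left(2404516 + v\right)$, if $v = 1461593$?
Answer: $27011022863253$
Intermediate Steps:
$\left(4404580 + 2582037\right) \left(2404516 + v\right) = \left(4404580 + 2582037\right) \left(2404516 + 1461593\right) = 6986617 \cdot 3866109 = 27011022863253$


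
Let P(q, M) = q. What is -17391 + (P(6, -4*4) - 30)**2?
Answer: -16815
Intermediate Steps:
-17391 + (P(6, -4*4) - 30)**2 = -17391 + (6 - 30)**2 = -17391 + (-24)**2 = -17391 + 576 = -16815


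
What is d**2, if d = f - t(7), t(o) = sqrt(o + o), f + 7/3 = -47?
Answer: 22030/9 + 296*sqrt(14)/3 ≈ 2817.0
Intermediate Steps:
f = -148/3 (f = -7/3 - 47 = -148/3 ≈ -49.333)
t(o) = sqrt(2)*sqrt(o) (t(o) = sqrt(2*o) = sqrt(2)*sqrt(o))
d = -148/3 - sqrt(14) (d = -148/3 - sqrt(2)*sqrt(7) = -148/3 - sqrt(14) ≈ -53.075)
d**2 = (-148/3 - sqrt(14))**2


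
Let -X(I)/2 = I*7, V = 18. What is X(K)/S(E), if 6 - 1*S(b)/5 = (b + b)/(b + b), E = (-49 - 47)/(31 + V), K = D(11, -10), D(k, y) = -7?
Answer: 98/25 ≈ 3.9200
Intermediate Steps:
K = -7
X(I) = -14*I (X(I) = -2*I*7 = -14*I)
E = -96/49 (E = (-49 - 47)/(31 + 18) = -96/49 ≈ -1.9592)
S(b) = 25 (S(b) = 30 - 5*(b + b)/(b + b) = 30 - 5*2*b/(2*b) = 30 - 5*2*b*1/(2*b) = 30 - 5*1 = 30 - 5 = 25)
X(K)/S(E) = -14*(-7)/25 = 98*(1/25) = 98/25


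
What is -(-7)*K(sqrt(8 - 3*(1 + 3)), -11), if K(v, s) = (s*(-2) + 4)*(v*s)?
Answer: -4004*I ≈ -4004.0*I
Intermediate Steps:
K(v, s) = s*v*(4 - 2*s) (K(v, s) = (-2*s + 4)*(s*v) = (4 - 2*s)*(s*v) = s*v*(4 - 2*s))
-(-7)*K(sqrt(8 - 3*(1 + 3)), -11) = -(-7)*2*(-11)*sqrt(8 - 3*(1 + 3))*(2 - 1*(-11)) = -(-7)*2*(-11)*sqrt(8 - 3*4)*(2 + 11) = -(-7)*2*(-11)*sqrt(8 - 12)*13 = -(-7)*2*(-11)*sqrt(-4)*13 = -(-7)*2*(-11)*(2*I)*13 = -(-7)*(-572*I) = -4004*I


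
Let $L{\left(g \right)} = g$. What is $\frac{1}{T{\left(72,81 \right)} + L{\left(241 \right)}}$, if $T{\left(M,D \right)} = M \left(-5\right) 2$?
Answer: $- \frac{1}{479} \approx -0.0020877$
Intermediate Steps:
$T{\left(M,D \right)} = - 10 M$ ($T{\left(M,D \right)} = - 5 M 2 = - 10 M$)
$\frac{1}{T{\left(72,81 \right)} + L{\left(241 \right)}} = \frac{1}{\left(-10\right) 72 + 241} = \frac{1}{-720 + 241} = \frac{1}{-479} = - \frac{1}{479}$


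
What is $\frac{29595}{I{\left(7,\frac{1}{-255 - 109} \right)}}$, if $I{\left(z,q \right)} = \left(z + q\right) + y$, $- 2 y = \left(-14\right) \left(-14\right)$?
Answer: $- \frac{2154516}{6625} \approx -325.21$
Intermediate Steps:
$y = -98$ ($y = - \frac{\left(-14\right) \left(-14\right)}{2} = \left(- \frac{1}{2}\right) 196 = -98$)
$I{\left(z,q \right)} = -98 + q + z$ ($I{\left(z,q \right)} = \left(z + q\right) - 98 = \left(q + z\right) - 98 = -98 + q + z$)
$\frac{29595}{I{\left(7,\frac{1}{-255 - 109} \right)}} = \frac{29595}{-98 + \frac{1}{-255 - 109} + 7} = \frac{29595}{-98 + \frac{1}{-364} + 7} = \frac{29595}{-98 - \frac{1}{364} + 7} = \frac{29595}{- \frac{33125}{364}} = 29595 \left(- \frac{364}{33125}\right) = - \frac{2154516}{6625}$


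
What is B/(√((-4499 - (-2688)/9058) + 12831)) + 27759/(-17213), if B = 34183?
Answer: -27759/17213 + 34183*√871993603/2695498 ≈ 372.87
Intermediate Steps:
B/(√((-4499 - (-2688)/9058) + 12831)) + 27759/(-17213) = 34183/(√((-4499 - (-2688)/9058) + 12831)) + 27759/(-17213) = 34183/(√((-4499 - (-2688)/9058) + 12831)) + 27759*(-1/17213) = 34183/(√((-4499 - 1*(-192/647)) + 12831)) - 27759/17213 = 34183/(√((-4499 + 192/647) + 12831)) - 27759/17213 = 34183/(√(-2910661/647 + 12831)) - 27759/17213 = 34183/(√(5390996/647)) - 27759/17213 = 34183/((2*√871993603/647)) - 27759/17213 = 34183*(√871993603/2695498) - 27759/17213 = 34183*√871993603/2695498 - 27759/17213 = -27759/17213 + 34183*√871993603/2695498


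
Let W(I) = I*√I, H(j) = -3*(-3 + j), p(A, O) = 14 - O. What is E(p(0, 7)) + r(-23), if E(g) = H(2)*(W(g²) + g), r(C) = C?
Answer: 1027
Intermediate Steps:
H(j) = 9 - 3*j
W(I) = I^(3/2)
E(g) = 3*g + 3*(g²)^(3/2) (E(g) = (9 - 3*2)*((g²)^(3/2) + g) = (9 - 6)*(g + (g²)^(3/2)) = 3*(g + (g²)^(3/2)) = 3*g + 3*(g²)^(3/2))
E(p(0, 7)) + r(-23) = (3*(14 - 1*7) + 3*((14 - 1*7)²)^(3/2)) - 23 = (3*(14 - 7) + 3*((14 - 7)²)^(3/2)) - 23 = (3*7 + 3*(7²)^(3/2)) - 23 = (21 + 3*49^(3/2)) - 23 = (21 + 3*343) - 23 = (21 + 1029) - 23 = 1050 - 23 = 1027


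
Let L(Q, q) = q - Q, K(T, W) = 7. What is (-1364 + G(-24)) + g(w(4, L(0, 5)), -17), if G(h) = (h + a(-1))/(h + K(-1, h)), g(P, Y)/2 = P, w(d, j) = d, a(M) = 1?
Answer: -23029/17 ≈ -1354.6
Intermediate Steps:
g(P, Y) = 2*P
G(h) = (1 + h)/(7 + h) (G(h) = (h + 1)/(h + 7) = (1 + h)/(7 + h))
(-1364 + G(-24)) + g(w(4, L(0, 5)), -17) = (-1364 + (1 - 24)/(7 - 24)) + 2*4 = (-1364 - 23/(-17)) + 8 = (-1364 - 1/17*(-23)) + 8 = (-1364 + 23/17) + 8 = -23165/17 + 8 = -23029/17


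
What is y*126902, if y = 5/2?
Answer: 317255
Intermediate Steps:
y = 5/2 (y = 5*(½) = 5/2 ≈ 2.5000)
y*126902 = (5/2)*126902 = 317255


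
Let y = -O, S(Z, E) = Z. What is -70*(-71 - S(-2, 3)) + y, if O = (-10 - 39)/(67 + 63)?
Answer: 627949/130 ≈ 4830.4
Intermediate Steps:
O = -49/130 ≈ -0.37692
y = 49/130 (y = -1*(-49/130) = 49/130 ≈ 0.37692)
-70*(-71 - S(-2, 3)) + y = -70*(-71 - 1*(-2)) + 49/130 = -70*(-71 + 2) + 49/130 = -70*(-69) + 49/130 = 4830 + 49/130 = 627949/130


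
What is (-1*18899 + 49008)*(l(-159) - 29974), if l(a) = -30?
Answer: -903390436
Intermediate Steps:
(-1*18899 + 49008)*(l(-159) - 29974) = (-1*18899 + 49008)*(-30 - 29974) = (-18899 + 49008)*(-30004) = 30109*(-30004) = -903390436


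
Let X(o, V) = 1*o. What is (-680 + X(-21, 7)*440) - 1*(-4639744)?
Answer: 4629824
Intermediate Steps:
X(o, V) = o
(-680 + X(-21, 7)*440) - 1*(-4639744) = (-680 - 21*440) - 1*(-4639744) = (-680 - 9240) + 4639744 = -9920 + 4639744 = 4629824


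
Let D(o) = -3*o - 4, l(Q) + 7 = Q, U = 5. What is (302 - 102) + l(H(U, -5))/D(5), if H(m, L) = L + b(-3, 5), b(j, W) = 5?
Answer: 3807/19 ≈ 200.37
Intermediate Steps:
H(m, L) = 5 + L (H(m, L) = L + 5 = 5 + L)
l(Q) = -7 + Q
D(o) = -4 - 3*o
(302 - 102) + l(H(U, -5))/D(5) = (302 - 102) + (-7 + (5 - 5))/(-4 - 3*5) = 200 + (-7 + 0)/(-4 - 15) = 200 - 7/(-19) = 200 - 7*(-1/19) = 200 + 7/19 = 3807/19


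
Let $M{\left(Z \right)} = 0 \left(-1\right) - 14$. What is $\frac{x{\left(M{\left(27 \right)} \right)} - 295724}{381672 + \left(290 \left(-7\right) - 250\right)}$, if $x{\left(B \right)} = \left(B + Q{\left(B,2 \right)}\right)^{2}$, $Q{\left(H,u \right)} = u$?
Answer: $- \frac{73895}{94848} \approx -0.77909$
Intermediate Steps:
$M{\left(Z \right)} = -14$ ($M{\left(Z \right)} = 0 - 14 = -14$)
$x{\left(B \right)} = \left(2 + B\right)^{2}$ ($x{\left(B \right)} = \left(B + 2\right)^{2} = \left(2 + B\right)^{2}$)
$\frac{x{\left(M{\left(27 \right)} \right)} - 295724}{381672 + \left(290 \left(-7\right) - 250\right)} = \frac{\left(2 - 14\right)^{2} - 295724}{381672 + \left(290 \left(-7\right) - 250\right)} = \frac{\left(-12\right)^{2} - 295724}{381672 - 2280} = \frac{144 - 295724}{381672 - 2280} = - \frac{295580}{379392} = \left(-295580\right) \frac{1}{379392} = - \frac{73895}{94848}$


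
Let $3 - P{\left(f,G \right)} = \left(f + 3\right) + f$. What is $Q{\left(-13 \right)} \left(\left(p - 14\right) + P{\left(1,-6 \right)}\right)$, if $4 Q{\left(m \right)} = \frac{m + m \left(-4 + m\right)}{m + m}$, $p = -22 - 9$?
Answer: $94$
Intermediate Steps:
$p = -31$
$Q{\left(m \right)} = \frac{m + m \left(-4 + m\right)}{8 m}$ ($Q{\left(m \right)} = \frac{\left(m + m \left(-4 + m\right)\right) \frac{1}{m + m}}{4} = \frac{\left(m + m \left(-4 + m\right)\right) \frac{1}{2 m}}{4} = \frac{\frac{1}{2} \frac{1}{m} \left(m + m \left(-4 + m\right)\right)}{4} = \frac{m + m \left(-4 + m\right)}{8 m}$)
$P{\left(f,G \right)} = - 2 f$ ($P{\left(f,G \right)} = 3 - \left(\left(f + 3\right) + f\right) = 3 - \left(\left(3 + f\right) + f\right) = 3 - \left(3 + 2 f\right) = - 2 f$)
$Q{\left(-13 \right)} \left(\left(p - 14\right) + P{\left(1,-6 \right)}\right) = \left(- \frac{3}{8} + \frac{1}{8} \left(-13\right)\right) \left(\left(-31 - 14\right) - 2\right) = \left(- \frac{3}{8} - \frac{13}{8}\right) \left(-45 - 2\right) = \left(-2\right) \left(-47\right) = 94$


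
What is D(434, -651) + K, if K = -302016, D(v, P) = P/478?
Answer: -144364299/478 ≈ -3.0202e+5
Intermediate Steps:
D(v, P) = P/478 (D(v, P) = P*(1/478) = P/478)
D(434, -651) + K = (1/478)*(-651) - 302016 = -651/478 - 302016 = -144364299/478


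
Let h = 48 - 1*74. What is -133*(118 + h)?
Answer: -12236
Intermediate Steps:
h = -26 (h = 48 - 74 = -26)
-133*(118 + h) = -133*(118 - 26) = -133*92 = -12236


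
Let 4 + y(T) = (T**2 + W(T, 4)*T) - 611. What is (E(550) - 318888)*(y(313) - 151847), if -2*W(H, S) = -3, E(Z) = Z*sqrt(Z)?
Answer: 17227445868 - 148564625*sqrt(22) ≈ 1.6531e+10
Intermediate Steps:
E(Z) = Z**(3/2)
W(H, S) = 3/2 (W(H, S) = -1/2*(-3) = 3/2)
y(T) = -615 + T**2 + 3*T/2 (y(T) = -4 + ((T**2 + 3*T/2) - 611) = -4 + (-611 + T**2 + 3*T/2) = -615 + T**2 + 3*T/2)
(E(550) - 318888)*(y(313) - 151847) = (550**(3/2) - 318888)*((-615 + 313**2 + (3/2)*313) - 151847) = (2750*sqrt(22) - 318888)*((-615 + 97969 + 939/2) - 151847) = (-318888 + 2750*sqrt(22))*(195647/2 - 151847) = (-318888 + 2750*sqrt(22))*(-108047/2) = 17227445868 - 148564625*sqrt(22)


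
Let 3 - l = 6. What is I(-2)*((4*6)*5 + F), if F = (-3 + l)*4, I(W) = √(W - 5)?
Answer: 96*I*√7 ≈ 253.99*I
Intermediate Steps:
l = -3 (l = 3 - 1*6 = 3 - 6 = -3)
I(W) = √(-5 + W)
F = -24 (F = (-3 - 3)*4 = -6*4 = -24)
I(-2)*((4*6)*5 + F) = √(-5 - 2)*((4*6)*5 - 24) = √(-7)*(24*5 - 24) = (I*√7)*(120 - 24) = (I*√7)*96 = 96*I*√7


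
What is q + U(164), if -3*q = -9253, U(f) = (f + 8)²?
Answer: 98005/3 ≈ 32668.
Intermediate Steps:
U(f) = (8 + f)²
q = 9253/3 (q = -⅓*(-9253) = 9253/3 ≈ 3084.3)
q + U(164) = 9253/3 + (8 + 164)² = 9253/3 + 172² = 9253/3 + 29584 = 98005/3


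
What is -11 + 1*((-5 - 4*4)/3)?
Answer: -18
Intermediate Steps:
-11 + 1*((-5 - 4*4)/3) = -11 + 1*((-5 - 16)*(⅓)) = -11 + 1*(-21*⅓) = -11 + 1*(-7) = -11 - 7 = -18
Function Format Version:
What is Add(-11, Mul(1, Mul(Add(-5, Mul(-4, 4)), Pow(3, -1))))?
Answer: -18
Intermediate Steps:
Add(-11, Mul(1, Mul(Add(-5, Mul(-4, 4)), Pow(3, -1)))) = Add(-11, Mul(1, Mul(Add(-5, -16), Rational(1, 3)))) = Add(-11, Mul(1, Mul(-21, Rational(1, 3)))) = Add(-11, Mul(1, -7)) = Add(-11, -7) = -18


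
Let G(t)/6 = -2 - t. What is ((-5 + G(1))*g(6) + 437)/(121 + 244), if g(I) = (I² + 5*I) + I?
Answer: -1219/365 ≈ -3.3397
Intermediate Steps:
G(t) = -12 - 6*t (G(t) = 6*(-2 - t) = -12 - 6*t)
g(I) = I² + 6*I
((-5 + G(1))*g(6) + 437)/(121 + 244) = ((-5 + (-12 - 6*1))*(6*(6 + 6)) + 437)/(121 + 244) = ((-5 + (-12 - 6))*(6*12) + 437)/365 = ((-5 - 18)*72 + 437)*(1/365) = (-23*72 + 437)*(1/365) = (-1656 + 437)*(1/365) = -1219*1/365 = -1219/365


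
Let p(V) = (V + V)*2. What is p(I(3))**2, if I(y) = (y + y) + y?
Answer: 1296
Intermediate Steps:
I(y) = 3*y (I(y) = 2*y + y = 3*y)
p(V) = 4*V (p(V) = (2*V)*2 = 4*V)
p(I(3))**2 = (4*(3*3))**2 = (4*9)**2 = 36**2 = 1296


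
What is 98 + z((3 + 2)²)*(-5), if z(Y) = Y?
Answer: -27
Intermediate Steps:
98 + z((3 + 2)²)*(-5) = 98 + (3 + 2)²*(-5) = 98 + 5²*(-5) = 98 + 25*(-5) = 98 - 125 = -27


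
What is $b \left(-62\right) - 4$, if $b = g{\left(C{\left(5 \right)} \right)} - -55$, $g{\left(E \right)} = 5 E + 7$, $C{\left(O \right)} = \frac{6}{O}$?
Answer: $-4220$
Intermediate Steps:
$g{\left(E \right)} = 7 + 5 E$
$b = 68$ ($b = \left(7 + 5 \cdot \frac{6}{5}\right) - -55 = \left(7 + 5 \cdot 6 \cdot \frac{1}{5}\right) + 55 = \left(7 + 5 \cdot \frac{6}{5}\right) + 55 = \left(7 + 6\right) + 55 = 13 + 55 = 68$)
$b \left(-62\right) - 4 = 68 \left(-62\right) - 4 = -4216 - 4 = -4220$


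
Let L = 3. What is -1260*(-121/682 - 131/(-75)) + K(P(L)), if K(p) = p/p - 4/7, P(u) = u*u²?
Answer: -2144853/1085 ≈ -1976.8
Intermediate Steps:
P(u) = u³
K(p) = 3/7 (K(p) = 1 - 4*⅐ = 1 - 4/7 = 3/7)
-1260*(-121/682 - 131/(-75)) + K(P(L)) = -1260*(-121/682 - 131/(-75)) + 3/7 = -1260*(-121*1/682 - 131*(-1/75)) + 3/7 = -1260*(-11/62 + 131/75) + 3/7 = -1260*7297/4650 + 3/7 = -306474/155 + 3/7 = -2144853/1085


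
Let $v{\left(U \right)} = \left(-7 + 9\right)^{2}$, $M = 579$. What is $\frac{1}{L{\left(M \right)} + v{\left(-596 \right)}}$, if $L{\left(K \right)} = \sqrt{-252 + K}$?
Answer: $- \frac{4}{311} + \frac{\sqrt{327}}{311} \approx 0.045283$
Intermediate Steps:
$v{\left(U \right)} = 4$ ($v{\left(U \right)} = 2^{2} = 4$)
$\frac{1}{L{\left(M \right)} + v{\left(-596 \right)}} = \frac{1}{\sqrt{-252 + 579} + 4} = \frac{1}{\sqrt{327} + 4} = \frac{1}{4 + \sqrt{327}}$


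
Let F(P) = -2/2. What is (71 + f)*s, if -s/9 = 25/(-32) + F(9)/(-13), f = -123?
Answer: -2637/8 ≈ -329.63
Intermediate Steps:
F(P) = -1 (F(P) = -2*½ = -1)
s = 2637/416 (s = -9*(25/(-32) - 1/(-13)) = -9*(25*(-1/32) - 1*(-1/13)) = -9*(-25/32 + 1/13) = -9*(-293/416) = 2637/416 ≈ 6.3389)
(71 + f)*s = (71 - 123)*(2637/416) = -52*2637/416 = -2637/8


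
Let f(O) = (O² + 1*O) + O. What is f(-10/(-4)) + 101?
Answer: 449/4 ≈ 112.25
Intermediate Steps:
f(O) = O² + 2*O (f(O) = (O² + O) + O = (O + O²) + O = O² + 2*O)
f(-10/(-4)) + 101 = (-10/(-4))*(2 - 10/(-4)) + 101 = (-10*(-¼))*(2 - 10*(-¼)) + 101 = 5*(2 + 5/2)/2 + 101 = (5/2)*(9/2) + 101 = 45/4 + 101 = 449/4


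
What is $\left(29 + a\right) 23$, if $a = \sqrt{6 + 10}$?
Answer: $759$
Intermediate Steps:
$a = 4$ ($a = \sqrt{16} = 4$)
$\left(29 + a\right) 23 = \left(29 + 4\right) 23 = 33 \cdot 23 = 759$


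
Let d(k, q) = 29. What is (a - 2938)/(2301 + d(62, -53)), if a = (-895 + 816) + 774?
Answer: -2243/2330 ≈ -0.96266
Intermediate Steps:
a = 695 (a = -79 + 774 = 695)
(a - 2938)/(2301 + d(62, -53)) = (695 - 2938)/(2301 + 29) = -2243/2330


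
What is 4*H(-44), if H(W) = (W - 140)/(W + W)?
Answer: 92/11 ≈ 8.3636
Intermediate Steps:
H(W) = (-140 + W)/(2*W) (H(W) = (-140 + W)/((2*W)) = (-140 + W)*(1/(2*W)) = (-140 + W)/(2*W))
4*H(-44) = 4*((½)*(-140 - 44)/(-44)) = 4*((½)*(-1/44)*(-184)) = 4*(23/11) = 92/11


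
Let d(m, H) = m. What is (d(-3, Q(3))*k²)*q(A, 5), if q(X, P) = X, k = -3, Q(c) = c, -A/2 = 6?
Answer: 324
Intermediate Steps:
A = -12 (A = -2*6 = -12)
(d(-3, Q(3))*k²)*q(A, 5) = -3*(-3)²*(-12) = -3*9*(-12) = -27*(-12) = 324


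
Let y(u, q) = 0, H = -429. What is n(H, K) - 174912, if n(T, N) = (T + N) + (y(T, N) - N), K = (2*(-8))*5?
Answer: -175341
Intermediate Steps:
K = -80 (K = -16*5 = -80)
n(T, N) = T (n(T, N) = (T + N) + (0 - N) = (N + T) - N = T)
n(H, K) - 174912 = -429 - 174912 = -175341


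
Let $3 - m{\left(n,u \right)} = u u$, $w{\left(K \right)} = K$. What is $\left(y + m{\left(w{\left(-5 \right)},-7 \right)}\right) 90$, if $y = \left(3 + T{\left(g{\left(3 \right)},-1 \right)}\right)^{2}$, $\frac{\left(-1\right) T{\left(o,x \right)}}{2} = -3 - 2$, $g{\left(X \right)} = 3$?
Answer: $11070$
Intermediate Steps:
$T{\left(o,x \right)} = 10$ ($T{\left(o,x \right)} = - 2 \left(-3 - 2\right) = \left(-2\right) \left(-5\right) = 10$)
$m{\left(n,u \right)} = 3 - u^{2}$ ($m{\left(n,u \right)} = 3 - u u = 3 - u^{2}$)
$y = 169$ ($y = \left(3 + 10\right)^{2} = 13^{2} = 169$)
$\left(y + m{\left(w{\left(-5 \right)},-7 \right)}\right) 90 = \left(169 + \left(3 - \left(-7\right)^{2}\right)\right) 90 = \left(169 + \left(3 - 49\right)\right) 90 = \left(169 - 46\right) 90 = 123 \cdot 90 = 11070$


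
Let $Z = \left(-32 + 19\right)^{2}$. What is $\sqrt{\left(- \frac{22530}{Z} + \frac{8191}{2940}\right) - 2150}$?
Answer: $\frac{i \sqrt{16996543815}}{2730} \approx 47.755 i$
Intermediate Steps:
$Z = 169$ ($Z = \left(-13\right)^{2} = 169$)
$\sqrt{\left(- \frac{22530}{Z} + \frac{8191}{2940}\right) - 2150} = \sqrt{\left(- \frac{22530}{169} + \frac{8191}{2940}\right) - 2150} = \sqrt{- \frac{64853921}{496860} - 2150} = \sqrt{- \frac{1133102921}{496860}} = \frac{i \sqrt{16996543815}}{2730}$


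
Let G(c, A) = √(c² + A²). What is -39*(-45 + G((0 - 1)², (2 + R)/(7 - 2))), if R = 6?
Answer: 1755 - 39*√89/5 ≈ 1681.4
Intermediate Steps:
G(c, A) = √(A² + c²)
-39*(-45 + G((0 - 1)², (2 + R)/(7 - 2))) = -39*(-45 + √(((2 + 6)/(7 - 2))² + ((0 - 1)²)²)) = -39*(-45 + √((8/5)² + ((-1)²)²)) = -39*(-45 + √((8*(⅕))² + 1²)) = -39*(-45 + √((8/5)² + 1)) = -39*(-45 + √(64/25 + 1)) = -39*(-45 + √(89/25)) = -39*(-45 + √89/5) = 1755 - 39*√89/5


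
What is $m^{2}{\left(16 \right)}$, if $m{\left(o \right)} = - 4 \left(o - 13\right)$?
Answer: $144$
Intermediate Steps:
$m{\left(o \right)} = 52 - 4 o$ ($m{\left(o \right)} = - 4 \left(-13 + o\right) = 52 - 4 o$)
$m^{2}{\left(16 \right)} = \left(52 - 64\right)^{2} = \left(-12\right)^{2} = 144$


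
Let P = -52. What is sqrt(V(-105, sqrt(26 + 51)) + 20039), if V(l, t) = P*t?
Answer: sqrt(20039 - 52*sqrt(77)) ≈ 139.94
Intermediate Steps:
V(l, t) = -52*t
sqrt(V(-105, sqrt(26 + 51)) + 20039) = sqrt(-52*sqrt(26 + 51) + 20039) = sqrt(-52*sqrt(77) + 20039) = sqrt(20039 - 52*sqrt(77))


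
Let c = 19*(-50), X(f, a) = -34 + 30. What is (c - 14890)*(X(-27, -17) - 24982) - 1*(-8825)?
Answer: 395787065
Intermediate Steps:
X(f, a) = -4
c = -950
(c - 14890)*(X(-27, -17) - 24982) - 1*(-8825) = (-950 - 14890)*(-4 - 24982) - 1*(-8825) = -15840*(-24986) + 8825 = 395778240 + 8825 = 395787065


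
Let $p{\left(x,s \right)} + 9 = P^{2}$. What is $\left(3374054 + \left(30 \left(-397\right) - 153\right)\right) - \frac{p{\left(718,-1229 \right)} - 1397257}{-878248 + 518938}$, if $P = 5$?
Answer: $\frac{402665196323}{119770} \approx 3.362 \cdot 10^{6}$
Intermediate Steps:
$p{\left(x,s \right)} = 16$ ($p{\left(x,s \right)} = -9 + 5^{2} = -9 + 25 = 16$)
$\left(3374054 + \left(30 \left(-397\right) - 153\right)\right) - \frac{p{\left(718,-1229 \right)} - 1397257}{-878248 + 518938} = \left(3374054 + \left(30 \left(-397\right) - 153\right)\right) - \frac{16 - 1397257}{-878248 + 518938} = \left(3374054 - 12063\right) - - \frac{1397241}{-359310} = \left(3374054 - 12063\right) - \left(-1397241\right) \left(- \frac{1}{359310}\right) = 3361991 - \frac{465747}{119770} = \frac{402665196323}{119770}$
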